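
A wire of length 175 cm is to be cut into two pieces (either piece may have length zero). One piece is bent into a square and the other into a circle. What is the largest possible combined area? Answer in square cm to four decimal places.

2437.0601

Let x be the length used for the square. Square side x/4; circle radius (175−x)/(2π).
A(x) = (x/4)² + π·((175−x)/(2π))² = x²/16 + (175−x)²/(4π) for 0 ≤ x ≤ 175. A'(x) = x/8 − (175−x)/(2π) = 0 gives x = 4·175/(π+4) ≈ 98.0174.
A'' > 0, so the interior critical point is a minimum; the maximum is at an endpoint. A(0) = 2437.0601 and A(175) = 1914.0625, so the largest area is 2437.0601.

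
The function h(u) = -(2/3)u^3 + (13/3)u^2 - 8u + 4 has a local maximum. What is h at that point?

1

h'(u) = -2u^2 + (26/3)u - 8 = 0 at u = 4/3, 3.
Second-derivative test with h''(u) = -4u + 26/3: h''(4/3) = 10/3 > 0 ⇒ local minimum; h''(3) = -10/3 < 0 ⇒ local maximum.
So the local maximum value is h(3) = 1.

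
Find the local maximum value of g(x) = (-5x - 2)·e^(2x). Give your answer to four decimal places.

0.4132

g'(x) = (-5)·e^(2x) + (-5x - 2)·2·e^(2x) = (-10x - 9)·e^(2x). Since e^(2x) > 0, the only critical point is x = -9/10.
g''(-9/10) has the same sign as -10 < 0, so this is a local maximum.
g(-9/10) = (5/2)·e^(-9/5) ≈ 0.4132.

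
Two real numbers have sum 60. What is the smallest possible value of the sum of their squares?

With a + b = 60, a^2 + b^2 = a^2 + (60 − a)^2.
The derivative 2a − 2(60 − a) = 4a − 120 vanishes at a = 30; second derivative 4 > 0, a minimum.
The minimum is 2·(30)^2 = 1800.

1800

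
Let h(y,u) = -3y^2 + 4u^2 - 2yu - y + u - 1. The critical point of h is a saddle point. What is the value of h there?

∂h/∂y = -6y - 2u - 1 = 0 and ∂h/∂u = -2y + 8u + 1 = 0, so (y, u) = (-3/26, -2/13).
The Hessian has h_{yy} = -6, h_{uu} = 8, h_{yu} = -2, giving D = -52 < 0, so the point is a saddle point.
h(-3/26, -2/13) = -53/52.

-53/52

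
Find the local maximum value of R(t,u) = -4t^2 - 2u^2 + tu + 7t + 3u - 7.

-2

∂R/∂t = -8t + u + 7 = 0 and ∂R/∂u = t - 4u + 3 = 0, so (t, u) = (1, 1).
The Hessian has R_{tt} = -8, R_{uu} = -4, R_{tu} = 1, giving D = 31 > 0 with R_{tt} < 0, so the point is a local maximum.
R(1, 1) = -2.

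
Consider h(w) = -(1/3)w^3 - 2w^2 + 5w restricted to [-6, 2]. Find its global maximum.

8/3

The derivative is -w^2 - 4w + 5, which vanishes at w = -5 and w = 1.
Candidates: h(-6) = -30; h(-5) = -100/3; h(1) = 8/3; h(2) = -2/3.
The maximum over the interval is 8/3, attained at w = 1.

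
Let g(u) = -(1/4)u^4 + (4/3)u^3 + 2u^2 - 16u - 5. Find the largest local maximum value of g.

61/3

Critical points: g'(u) = -u^3 + 4u^2 + 4u - 16 vanishes at u = -2, 2, 4.
Since g''(u) = -3u^2 + 8u + 4, we get g''(-2) = -24 < 0 ⇒ local maximum; g''(2) = 8 > 0 ⇒ local minimum; g''(4) = -12 < 0 ⇒ local maximum.
Thus g has its largest local maximum at u = -2, with value 61/3.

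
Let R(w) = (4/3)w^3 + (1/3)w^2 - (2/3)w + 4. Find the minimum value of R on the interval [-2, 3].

-4

R'(w) = 4w^2 + (2/3)w - 2/3, which vanishes at w = -1/2 and w = 1/3.
Evaluating at the critical points and endpoints: R(-2) = -4,  R(-1/2) = 17/4,  R(1/3) = 313/81,  R(3) = 41.
So the minimum is R(-2) = -4.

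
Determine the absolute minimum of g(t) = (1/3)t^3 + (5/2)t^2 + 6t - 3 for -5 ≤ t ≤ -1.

-73/6

Differentiating, g'(t) = t^2 + 5t + 6; which vanishes at t = -3 and t = -2.
Candidates: g(-5) = -73/6; g(-3) = -15/2; g(-2) = -23/3; g(-1) = -41/6.
So the minimum is g(-5) = -73/6.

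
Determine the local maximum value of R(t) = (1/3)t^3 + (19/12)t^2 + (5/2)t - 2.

R'(t) = t^2 + (19/6)t + 5/2 = 0 at t = -5/3, -3/2.
Since R''(t) = 2t + 19/6, we get R''(-5/3) = -1/6 < 0 ⇒ local maximum; R''(-3/2) = 1/6 > 0 ⇒ local minimum.
Thus R has its local maximum at t = -5/3, with value -1073/324.

-1073/324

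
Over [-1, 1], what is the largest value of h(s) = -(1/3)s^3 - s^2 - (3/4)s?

1/6

The derivative is -s^2 - 2s - 3/4, whose only zero in [-1, 1] is s = -1/2.
Evaluating at the critical points and endpoints: h(-1) = 1/12; h(-1/2) = 1/6; h(1) = -25/12.
Hence the absolute maximum is 1/6 at s = -1/2.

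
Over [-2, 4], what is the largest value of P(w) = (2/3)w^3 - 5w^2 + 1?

The derivative is 2w^2 - 10w, whose only zero in [-2, 4] is w = 0.
Candidates: P(-2) = -73/3; P(0) = 1; P(4) = -109/3.
So the maximum is P(0) = 1.

1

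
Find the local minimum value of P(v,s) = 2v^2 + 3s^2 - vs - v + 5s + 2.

∂P/∂v = 4v - s - 1 = 0 and ∂P/∂s = -v + 6s + 5 = 0, so (v, s) = (1/23, -19/23).
The Hessian has P_{vv} = 4, P_{ss} = 6, P_{vs} = -1, giving D = 23 > 0 with P_{vv} > 0, so the point is a local minimum.
P(1/23, -19/23) = -2/23.

-2/23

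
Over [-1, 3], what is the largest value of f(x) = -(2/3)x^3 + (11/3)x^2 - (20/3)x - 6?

5

f'(x) = -2x^2 + (22/3)x - 20/3, which vanishes at x = 5/3 and x = 2.
Evaluating at the critical points and endpoints: f(-1) = 5,  f(5/3) = -811/81,  f(2) = -10,  f(3) = -11.
Hence the absolute maximum is 5 at x = -1.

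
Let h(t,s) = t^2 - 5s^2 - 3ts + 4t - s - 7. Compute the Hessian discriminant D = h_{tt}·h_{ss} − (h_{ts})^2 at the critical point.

∂h/∂t = 2t - 3s + 4 = 0 and ∂h/∂s = -3t - 10s - 1 = 0, so (t, s) = (-43/29, 10/29).
The Hessian has h_{tt} = 2, h_{ss} = -10, h_{ts} = -3, giving D = -29 < 0, so the point is a saddle point.
D = (2)·(-10) − (-3)^2 = -29.

-29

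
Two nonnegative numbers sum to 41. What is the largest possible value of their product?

1681/4

With x + y = 41, the product is P(x) = x(41 − x).
P'(x) = 41 − 2x = 0 gives x = 41/2; P'' = −2 < 0, so this is the maximum.
P = 41/2·41/2 = 1681/4.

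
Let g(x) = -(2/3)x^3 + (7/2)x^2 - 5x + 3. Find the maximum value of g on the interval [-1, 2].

73/6

Differentiating, g'(x) = -2x^2 + 7x - 5; whose only zero in [-1, 2] is x = 1.
Candidates: g(-1) = 73/6,  g(1) = 5/6,  g(2) = 5/3.
So the maximum is g(-1) = 73/6.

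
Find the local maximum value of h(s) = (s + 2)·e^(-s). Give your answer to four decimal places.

2.7183

By the product rule, h'(s) = (-s - 1)·e^(-s). Since e^(-s) > 0, the only critical point is s = -1.
h''(-1) has the same sign as -1 < 0, so this is a local maximum.
h(-1) = (1)·e^(1) ≈ 2.7183.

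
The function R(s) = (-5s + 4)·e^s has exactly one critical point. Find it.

Differentiating with the product rule gives R'(s) = (-5s - 1)·e^s. Since e^s > 0, the only critical point is s = -1/5.
R''(-1/5) has the same sign as -5 < 0, so this is a local maximum.
R(-1/5) = (5)·e^(-1/5) ≈ 4.0937.

-1/5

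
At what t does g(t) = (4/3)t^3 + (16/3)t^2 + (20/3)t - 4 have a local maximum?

-5/3

g'(t) = 4t^2 + (32/3)t + 20/3. Setting g'(t) = 0 gives t ∈ {-5/3, -1}.
g''(t) = 8t + 32/3. g''(-5/3) = -8/3 < 0 ⇒ local maximum; g''(-1) = 8/3 > 0 ⇒ local minimum.
Thus g has its local maximum at t = -5/3, with value -524/81.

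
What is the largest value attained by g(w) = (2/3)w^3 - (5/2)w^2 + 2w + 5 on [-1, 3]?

Differentiating, g'(w) = 2w^2 - 5w + 2; which vanishes at w = 1/2 and w = 2.
Candidates: g(-1) = -1/6,  g(1/2) = 131/24,  g(2) = 13/3,  g(3) = 13/2.
The maximum over the interval is 13/2, attained at w = 3.

13/2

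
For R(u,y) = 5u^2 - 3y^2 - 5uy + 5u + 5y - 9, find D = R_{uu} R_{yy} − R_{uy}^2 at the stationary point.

-85

∂R/∂u = 10u - 5y + 5 = 0 and ∂R/∂y = -5u - 6y + 5 = 0, so (u, y) = (-1/17, 15/17).
The Hessian has R_{uu} = 10, R_{yy} = -6, R_{uy} = -5, giving D = -85 < 0, so the point is a saddle point.
D = (10)·(-6) − (-5)^2 = -85.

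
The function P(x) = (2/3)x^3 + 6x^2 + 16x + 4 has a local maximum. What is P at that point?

Critical points: P'(x) = 2x^2 + 12x + 16 vanishes at x = -4, -2.
Since P''(x) = 4x + 12, we get P''(-4) = -4 < 0 ⇒ local maximum; P''(-2) = 4 > 0 ⇒ local minimum.
So the local maximum value is P(-4) = -20/3.

-20/3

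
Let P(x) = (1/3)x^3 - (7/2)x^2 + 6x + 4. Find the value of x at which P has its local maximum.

1

P'(x) = x^2 - 7x + 6 = 0 at x = 1, 6.
Since P''(x) = 2x - 7, we get P''(1) = -5 < 0 ⇒ local maximum; P''(6) = 5 > 0 ⇒ local minimum.
The local maximum is P(1) = 41/6.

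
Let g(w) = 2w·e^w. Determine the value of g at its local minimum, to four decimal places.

Differentiating with the product rule gives g'(w) = (2w + 2)·e^w. Since e^w > 0, the only critical point is w = -1.
g''(-1) has the same sign as 2 > 0, so this is a local minimum.
g(-1) = (-2)·e^(-1) ≈ -0.7358.

-0.7358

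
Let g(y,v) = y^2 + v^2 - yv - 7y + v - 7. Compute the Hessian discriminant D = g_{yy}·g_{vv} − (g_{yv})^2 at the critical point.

3

∂g/∂y = 2y - v - 7 = 0 and ∂g/∂v = -y + 2v + 1 = 0, so (y, v) = (13/3, 5/3).
The Hessian has g_{yy} = 2, g_{vv} = 2, g_{yv} = -1, giving D = 3 > 0 with g_{yy} > 0, so the point is a local minimum.
D = (2)·(2) − (-1)^2 = 3.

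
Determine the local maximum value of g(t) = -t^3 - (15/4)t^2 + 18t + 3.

g'(t) = -3t^2 - (15/2)t + 18 = 0 at t = -4, 3/2.
g''(t) = -6t - 15/2. g''(-4) = 33/2 > 0 ⇒ local minimum; g''(3/2) = -33/2 < 0 ⇒ local maximum.
Thus g has its local maximum at t = 3/2, with value 291/16.

291/16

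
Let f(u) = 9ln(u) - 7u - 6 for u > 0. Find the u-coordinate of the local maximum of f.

9/7

f'(u) = 9/u − 7 = 0 gives u = 9/7.
f''(u) = -9/u², which is negative for u > 0, so this is a local maximum.
f(9/7) = 9·ln(9/7) - 9 - 6 ≈ -12.7382.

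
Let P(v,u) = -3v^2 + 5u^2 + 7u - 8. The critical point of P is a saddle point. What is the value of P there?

-209/20

∂P/∂v = -6v = 0 and ∂P/∂u = 10u + 7 = 0, so (v, u) = (0, -7/10).
The Hessian has P_{vv} = -6, P_{uu} = 10, P_{vu} = 0, giving D = -60 < 0, so the point is a saddle point.
P(0, -7/10) = -209/20.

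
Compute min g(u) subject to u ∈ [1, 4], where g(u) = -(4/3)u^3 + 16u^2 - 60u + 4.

-68

g'(u) = -4u^2 + 32u - 60, whose only zero in [1, 4] is u = 3.
Candidates: g(1) = -124/3, g(3) = -68, g(4) = -196/3.
Hence the absolute minimum is -68 at u = 3.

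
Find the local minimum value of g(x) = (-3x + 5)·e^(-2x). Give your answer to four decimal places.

Differentiating with the product rule gives g'(x) = (6x - 13)·e^(-2x). Since e^(-2x) > 0, the only critical point is x = 13/6.
g''(13/6) has the same sign as 6 > 0, so this is a local minimum.
g(13/6) = (-3/2)·e^(-13/3) ≈ -0.0197.

-0.0197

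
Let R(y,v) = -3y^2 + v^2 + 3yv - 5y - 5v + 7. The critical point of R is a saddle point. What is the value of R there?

22/21

∂R/∂y = -6y + 3v - 5 = 0 and ∂R/∂v = 3y + 2v - 5 = 0, so (y, v) = (5/21, 15/7).
The Hessian has R_{yy} = -6, R_{vv} = 2, R_{yv} = 3, giving D = -21 < 0, so the point is a saddle point.
R(5/21, 15/7) = 22/21.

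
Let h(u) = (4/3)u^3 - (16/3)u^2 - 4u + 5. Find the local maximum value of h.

461/81

h'(u) = 4u^2 - (32/3)u - 4. Setting h'(u) = 0 gives u ∈ {-1/3, 3}.
h''(u) = 8u - 32/3. h''(-1/3) = -40/3 < 0 ⇒ local maximum; h''(3) = 40/3 > 0 ⇒ local minimum.
Thus h has its local maximum at u = -1/3, with value 461/81.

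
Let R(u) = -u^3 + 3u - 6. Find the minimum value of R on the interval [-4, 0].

-8

Differentiating, R'(u) = -3u^2 + 3; whose only zero in [-4, 0] is u = -1.
Evaluating at the critical points and endpoints: R(-4) = 46,  R(-1) = -8,  R(0) = -6.
So the minimum is R(-1) = -8.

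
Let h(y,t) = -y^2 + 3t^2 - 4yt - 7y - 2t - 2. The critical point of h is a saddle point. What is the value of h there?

∂h/∂y = -2y - 4t - 7 = 0 and ∂h/∂t = -4y + 6t - 2 = 0, so (y, t) = (-25/14, -6/7).
The Hessian has h_{yy} = -2, h_{tt} = 6, h_{yt} = -4, giving D = -28 < 0, so the point is a saddle point.
h(-25/14, -6/7) = 143/28.

143/28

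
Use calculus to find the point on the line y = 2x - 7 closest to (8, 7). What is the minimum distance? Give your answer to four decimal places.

Minimize D(x)^2 = (x - 8)^2 + (2x - 14)^2.
d/dx[D^2] = 2(x - 8) + 2·2·(2x - 14) = 0 ⇒ x = 36/5.
Then y = 37/5 and the distance is √(4/5) ≈ 0.8944.

0.8944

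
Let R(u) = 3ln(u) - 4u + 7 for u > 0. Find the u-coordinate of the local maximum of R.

3/4

R'(u) = 3/u − 4 = 0 gives u = 3/4.
R''(u) = -3/u², which is negative for u > 0, so this is a local maximum.
R(3/4) = 3·ln(3/4) - 3 + 7 ≈ 3.1370.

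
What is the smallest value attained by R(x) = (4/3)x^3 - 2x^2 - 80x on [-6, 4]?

-800/3

The derivative is 4x^2 - 4x - 80, whose only zero in [-6, 4] is x = -4.
Compare values at every candidate in [-6, 4]: R(-6) = 120,  R(-4) = 608/3,  R(4) = -800/3.
So the minimum is R(4) = -800/3.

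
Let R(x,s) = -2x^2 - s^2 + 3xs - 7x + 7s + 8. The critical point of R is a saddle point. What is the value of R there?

8

∂R/∂x = -4x + 3s - 7 = 0 and ∂R/∂s = 3x - 2s + 7 = 0, so (x, s) = (-7, -7).
The Hessian has R_{xx} = -4, R_{ss} = -2, R_{xs} = 3, giving D = -1 < 0, so the point is a saddle point.
R(-7, -7) = 8.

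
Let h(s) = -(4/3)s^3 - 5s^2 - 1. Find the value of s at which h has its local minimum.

-5/2

h'(s) = -4s^2 - 10s. Setting h'(s) = 0 gives s ∈ {-5/2, 0}.
Since h''(s) = -8s - 10, we get h''(-5/2) = 10 > 0 ⇒ local minimum; h''(0) = -10 < 0 ⇒ local maximum.
So the local minimum value is h(-5/2) = -137/12.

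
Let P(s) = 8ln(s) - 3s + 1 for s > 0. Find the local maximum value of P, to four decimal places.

0.8466

P'(s) = 8/s − 3 = 0 gives s = 8/3.
P''(s) = -8/s², which is negative for s > 0, so this is a local maximum.
P(8/3) = 8·ln(8/3) - 8 + 1 ≈ 0.8466.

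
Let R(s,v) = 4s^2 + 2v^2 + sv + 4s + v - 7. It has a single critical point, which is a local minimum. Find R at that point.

∂R/∂s = 8s + v + 4 = 0 and ∂R/∂v = s + 4v + 1 = 0, so (s, v) = (-15/31, -4/31).
The Hessian has R_{ss} = 8, R_{vv} = 4, R_{sv} = 1, giving D = 31 > 0 with R_{ss} > 0, so the point is a local minimum.
R(-15/31, -4/31) = -249/31.

-249/31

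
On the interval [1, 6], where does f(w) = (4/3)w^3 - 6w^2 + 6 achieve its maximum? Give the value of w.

Differentiating, f'(w) = 4w^2 - 12w; whose only zero in [1, 6] is w = 3.
Evaluating at the critical points and endpoints: f(1) = 4/3, f(3) = -12, f(6) = 78.
The maximum over the interval is 78, attained at w = 6.

6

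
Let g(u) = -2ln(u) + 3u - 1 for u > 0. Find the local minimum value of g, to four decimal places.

g'(u) = -2/u + 3 = 0 gives u = 2/3.
g''(u) = 2/u², which is positive for u > 0, so this is a local minimum.
g(2/3) = -2·ln(2/3) + 2 - 1 ≈ 1.8109.

1.8109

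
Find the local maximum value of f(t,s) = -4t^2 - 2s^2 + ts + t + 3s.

41/31

∂f/∂t = -8t + s + 1 = 0 and ∂f/∂s = t - 4s + 3 = 0, so (t, s) = (7/31, 25/31).
The Hessian has f_{tt} = -8, f_{ss} = -4, f_{ts} = 1, giving D = 31 > 0 with f_{tt} < 0, so the point is a local maximum.
f(7/31, 25/31) = 41/31.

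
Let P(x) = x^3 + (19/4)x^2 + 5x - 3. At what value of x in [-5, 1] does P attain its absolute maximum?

The derivative is 3x^2 + (19/2)x + 5, which vanishes at x = -5/2 and x = -2/3.
Candidates: P(-5) = -137/4; P(-5/2) = -23/16; P(-2/3) = -122/27; P(1) = 31/4.
The maximum over the interval is 31/4, attained at x = 1.

1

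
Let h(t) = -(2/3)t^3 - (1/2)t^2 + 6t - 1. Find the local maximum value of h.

Critical points: h'(t) = -2t^2 - t + 6 vanishes at t = -2, 3/2.
Since h''(t) = -4t - 1, we get h''(-2) = 7 > 0 ⇒ local minimum; h''(3/2) = -7 < 0 ⇒ local maximum.
So the local maximum value is h(3/2) = 37/8.

37/8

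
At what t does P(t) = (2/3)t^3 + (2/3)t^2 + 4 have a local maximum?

P'(t) = 2t^2 + (4/3)t. Setting P'(t) = 0 gives t ∈ {-2/3, 0}.
Second-derivative test with P''(t) = 4t + 4/3: P''(-2/3) = -4/3 < 0 ⇒ local maximum; P''(0) = 4/3 > 0 ⇒ local minimum.
So the local maximum value is P(-2/3) = 332/81.

-2/3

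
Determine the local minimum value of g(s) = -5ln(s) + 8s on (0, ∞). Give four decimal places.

7.3500

g'(s) = -5/s + 8 = 0 gives s = 5/8.
g''(s) = 5/s², which is positive for s > 0, so this is a local minimum.
g(5/8) = -5·ln(5/8) + 5 ≈ 7.3500.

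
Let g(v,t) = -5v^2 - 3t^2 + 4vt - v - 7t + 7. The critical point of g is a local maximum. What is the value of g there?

146/11

∂g/∂v = -10v + 4t - 1 = 0 and ∂g/∂t = 4v - 6t - 7 = 0, so (v, t) = (-17/22, -37/22).
The Hessian has g_{vv} = -10, g_{tt} = -6, g_{vt} = 4, giving D = 44 > 0 with g_{vv} < 0, so the point is a local maximum.
g(-17/22, -37/22) = 146/11.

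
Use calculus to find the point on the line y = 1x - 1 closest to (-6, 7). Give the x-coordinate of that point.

1

Minimize D(x)^2 = (x + 6)^2 + (x - 8)^2.
d/dx[D^2] = 2(x + 6) + 2·1·(x - 8) = 0 ⇒ x = 1.
Then y = 0 and the distance is √(98) ≈ 9.8995.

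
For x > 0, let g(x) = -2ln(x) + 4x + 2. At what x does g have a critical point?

g'(x) = -2/x + 4 = 0 gives x = 1/2.
g''(x) = 2/x², which is positive for x > 0, so this is a local minimum.
g(1/2) = -2·ln(1/2) + 2 + 2 ≈ 5.3863.

1/2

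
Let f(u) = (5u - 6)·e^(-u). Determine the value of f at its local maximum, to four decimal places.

0.5540

Differentiating with the product rule gives f'(u) = (-5u + 11)·e^(-u). Since e^(-u) > 0, the only critical point is u = 11/5.
f''(11/5) has the same sign as -5 < 0, so this is a local maximum.
f(11/5) = (5)·e^(-11/5) ≈ 0.5540.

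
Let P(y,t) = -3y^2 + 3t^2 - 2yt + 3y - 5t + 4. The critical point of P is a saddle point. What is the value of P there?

∂P/∂y = -6y - 2t + 3 = 0 and ∂P/∂t = -2y + 6t - 5 = 0, so (y, t) = (1/5, 9/10).
The Hessian has P_{yy} = -6, P_{tt} = 6, P_{yt} = -2, giving D = -40 < 0, so the point is a saddle point.
P(1/5, 9/10) = 41/20.

41/20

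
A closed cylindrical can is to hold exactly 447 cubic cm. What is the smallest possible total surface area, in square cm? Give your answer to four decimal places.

323.6331

With radius r and height h, πr²h = 447 so h = 447/(πr²), and S(r) = 2πr² + 2πrh = 2πr² + 2·447/r.
S'(r) = 4πr − 2·447/r² = 0 ⇒ r³ = 447/(2π), so r ≈ 4.1436 and h = 2r ≈ 8.2872.
S''(r) = 4π + 4·447/r³ > 0, so this is the minimum; S ≈ 323.6331.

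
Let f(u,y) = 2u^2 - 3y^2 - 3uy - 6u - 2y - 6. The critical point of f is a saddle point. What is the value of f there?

-262/33

∂f/∂u = 4u - 3y - 6 = 0 and ∂f/∂y = -3u - 6y - 2 = 0, so (u, y) = (10/11, -26/33).
The Hessian has f_{uu} = 4, f_{yy} = -6, f_{uy} = -3, giving D = -33 < 0, so the point is a saddle point.
f(10/11, -26/33) = -262/33.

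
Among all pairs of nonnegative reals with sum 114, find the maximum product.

With x + y = 114, the product is P(x) = x(114 − x).
P'(x) = 114 − 2x = 0 gives x = 57; P'' = −2 < 0, so this is the maximum.
P = 57·57 = 3249.

3249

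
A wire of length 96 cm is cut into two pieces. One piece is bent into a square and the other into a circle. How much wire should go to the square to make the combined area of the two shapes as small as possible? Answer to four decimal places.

Let x be the length used for the square. Square side x/4; circle radius (96−x)/(2π).
A(x) = (x/4)² + π·((96−x)/(2π))² = x²/16 + (96−x)²/(4π) for 0 ≤ x ≤ 96. A'(x) = x/8 − (96−x)/(2π) = 0 gives x = 4·96/(π+4) ≈ 53.7695.
A'' = 1/8 + 1/(2π) > 0, so this gives the minimum combined area; x ≈ 53.7695 cm to the square.

53.7695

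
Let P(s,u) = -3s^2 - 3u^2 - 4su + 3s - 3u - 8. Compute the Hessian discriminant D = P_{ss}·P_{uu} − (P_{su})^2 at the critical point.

20

∂P/∂s = -6s - 4u + 3 = 0 and ∂P/∂u = -4s - 6u - 3 = 0, so (s, u) = (3/2, -3/2).
The Hessian has P_{ss} = -6, P_{uu} = -6, P_{su} = -4, giving D = 20 > 0 with P_{ss} < 0, so the point is a local maximum.
D = (-6)·(-6) − (-4)^2 = 20.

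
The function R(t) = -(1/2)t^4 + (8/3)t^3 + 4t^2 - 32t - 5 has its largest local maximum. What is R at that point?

137/3

R'(t) = -2t^3 + 8t^2 + 8t - 32 = 0 at t = -2, 2, 4.
Since R''(t) = -6t^2 + 16t + 8, we get R''(-2) = -48 < 0 ⇒ local maximum; R''(2) = 16 > 0 ⇒ local minimum; R''(4) = -24 < 0 ⇒ local maximum.
Thus R has its largest local maximum at t = -2, with value 137/3.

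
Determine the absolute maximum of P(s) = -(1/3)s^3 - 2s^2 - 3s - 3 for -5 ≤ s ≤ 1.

11/3

P'(s) = -s^2 - 4s - 3, which vanishes at s = -3 and s = -1.
Candidates: P(-5) = 11/3; P(-3) = -3; P(-1) = -5/3; P(1) = -25/3.
Hence the absolute maximum is 11/3 at s = -5.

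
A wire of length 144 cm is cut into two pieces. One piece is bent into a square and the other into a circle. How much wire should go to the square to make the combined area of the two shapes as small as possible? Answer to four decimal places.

80.6543

Let x be the length used for the square. Square side x/4; circle radius (144−x)/(2π).
A(x) = (x/4)² + π·((144−x)/(2π))² = x²/16 + (144−x)²/(4π) for 0 ≤ x ≤ 144. A'(x) = x/8 − (144−x)/(2π) = 0 gives x = 4·144/(π+4) ≈ 80.6543.
A'' = 1/8 + 1/(2π) > 0, so this gives the minimum combined area; x ≈ 80.6543 cm to the square.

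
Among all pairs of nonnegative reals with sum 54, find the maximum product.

With x + y = 54, the product is P(x) = x(54 − x).
P'(x) = 54 − 2x = 0 gives x = 27; P'' = −2 < 0, so this is the maximum.
P = 27·27 = 729.

729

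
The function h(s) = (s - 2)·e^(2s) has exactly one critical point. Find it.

3/2

h'(s) = 1·e^(2s) + (s - 2)·2·e^(2s) = (2s - 3)·e^(2s). Since e^(2s) > 0, the only critical point is s = 3/2.
h''(3/2) has the same sign as 2 > 0, so this is a local minimum.
h(3/2) = (-1/2)·e^(3) ≈ -10.0428.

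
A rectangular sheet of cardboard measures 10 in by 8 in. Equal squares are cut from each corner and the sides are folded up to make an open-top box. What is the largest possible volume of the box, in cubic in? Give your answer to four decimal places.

52.5138

With cut size x, the volume is V(x) = x(10 − 2x)(8 − 2x) for 0 < x < 4.
V'(x) = 12x^2 − 72x + 80. Setting V'(x) = 0 gives x ≈ 1.4725 (the root in (0, 4)).
V''(x) = 24x − 72 is negative there, so this is the maximum; V ≈ 52.5138.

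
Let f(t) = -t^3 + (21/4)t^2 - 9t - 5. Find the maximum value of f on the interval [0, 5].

-5

The derivative is -3t^2 + (21/2)t - 9, which vanishes at t = 3/2 and t = 2.
Candidates: f(0) = -5,  f(3/2) = -161/16,  f(2) = -10,  f(5) = -175/4.
Hence the absolute maximum is -5 at t = 0.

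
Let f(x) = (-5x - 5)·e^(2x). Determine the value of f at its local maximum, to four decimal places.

By the product rule, f'(x) = (-10x - 15)·e^(2x). Since e^(2x) > 0, the only critical point is x = -3/2.
f''(-3/2) has the same sign as -10 < 0, so this is a local maximum.
f(-3/2) = (5/2)·e^(-3) ≈ 0.1245.

0.1245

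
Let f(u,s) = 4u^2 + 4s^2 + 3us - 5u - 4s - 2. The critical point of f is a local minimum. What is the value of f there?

∂f/∂u = 8u + 3s - 5 = 0 and ∂f/∂s = 3u + 8s - 4 = 0, so (u, s) = (28/55, 17/55).
The Hessian has f_{uu} = 8, f_{ss} = 8, f_{us} = 3, giving D = 55 > 0 with f_{uu} > 0, so the point is a local minimum.
f(28/55, 17/55) = -214/55.

-214/55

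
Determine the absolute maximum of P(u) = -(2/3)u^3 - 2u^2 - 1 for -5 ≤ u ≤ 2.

P'(u) = -2u^2 - 4u, which vanishes at u = -2 and u = 0.
Compare values at every candidate in [-5, 2]: P(-5) = 97/3; P(-2) = -11/3; P(0) = -1; P(2) = -43/3.
So the maximum is P(-5) = 97/3.

97/3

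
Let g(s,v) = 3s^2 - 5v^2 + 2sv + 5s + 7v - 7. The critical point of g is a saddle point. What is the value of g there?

∂g/∂s = 6s + 2v + 5 = 0 and ∂g/∂v = 2s - 10v + 7 = 0, so (s, v) = (-1, 1/2).
The Hessian has g_{ss} = 6, g_{vv} = -10, g_{sv} = 2, giving D = -64 < 0, so the point is a saddle point.
g(-1, 1/2) = -31/4.

-31/4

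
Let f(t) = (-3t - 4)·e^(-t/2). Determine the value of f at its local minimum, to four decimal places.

f'(t) = (-3)·e^(-t/2) + (-3t - 4)·(-1/2)·e^(-t/2) = ((3/2)t - 1)·e^(-t/2). Since e^(-t/2) > 0, the only critical point is t = 2/3.
f''(2/3) has the same sign as 3/2 > 0, so this is a local minimum.
f(2/3) = (-6)·e^(-1/3) ≈ -4.2992.

-4.2992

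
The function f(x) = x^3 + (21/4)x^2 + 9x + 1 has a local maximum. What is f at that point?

-4

f'(x) = 3x^2 + (21/2)x + 9. Setting f'(x) = 0 gives x ∈ {-2, -3/2}.
f''(x) = 6x + 21/2. f''(-2) = -3/2 < 0 ⇒ local maximum; f''(-3/2) = 3/2 > 0 ⇒ local minimum.
So the local maximum value is f(-2) = -4.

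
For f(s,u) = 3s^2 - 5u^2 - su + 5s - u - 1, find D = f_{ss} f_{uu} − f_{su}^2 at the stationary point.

-61

∂f/∂s = 6s - u + 5 = 0 and ∂f/∂u = -s - 10u - 1 = 0, so (s, u) = (-51/61, -1/61).
The Hessian has f_{ss} = 6, f_{uu} = -10, f_{su} = -1, giving D = -61 < 0, so the point is a saddle point.
D = (6)·(-10) − (-1)^2 = -61.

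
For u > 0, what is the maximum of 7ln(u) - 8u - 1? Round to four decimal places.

-8.9347

h'(u) = 7/u − 8 = 0 gives u = 7/8.
h''(u) = -7/u², which is negative for u > 0, so this is a local maximum.
h(7/8) = 7·ln(7/8) - 7 - 1 ≈ -8.9347.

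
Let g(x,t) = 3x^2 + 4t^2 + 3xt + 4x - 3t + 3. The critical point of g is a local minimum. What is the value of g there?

-10/39

∂g/∂x = 6x + 3t + 4 = 0 and ∂g/∂t = 3x + 8t - 3 = 0, so (x, t) = (-41/39, 10/13).
The Hessian has g_{xx} = 6, g_{tt} = 8, g_{xt} = 3, giving D = 39 > 0 with g_{xx} > 0, so the point is a local minimum.
g(-41/39, 10/13) = -10/39.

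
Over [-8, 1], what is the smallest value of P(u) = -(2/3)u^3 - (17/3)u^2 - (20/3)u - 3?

Differentiating, P'(u) = -2u^2 - (34/3)u - 20/3; which vanishes at u = -5 and u = -2/3.
Evaluating at the critical points and endpoints: P(-8) = 29,  P(-5) = -28,  P(-2/3) = -71/81,  P(1) = -16.
So the minimum is P(-5) = -28.

-28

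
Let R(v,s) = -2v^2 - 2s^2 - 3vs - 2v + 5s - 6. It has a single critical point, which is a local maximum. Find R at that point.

∂R/∂v = -4v - 3s - 2 = 0 and ∂R/∂s = -3v - 4s + 5 = 0, so (v, s) = (-23/7, 26/7).
The Hessian has R_{vv} = -4, R_{ss} = -4, R_{vs} = -3, giving D = 7 > 0 with R_{vv} < 0, so the point is a local maximum.
R(-23/7, 26/7) = 46/7.

46/7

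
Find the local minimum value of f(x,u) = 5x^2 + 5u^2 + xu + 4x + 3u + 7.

∂f/∂x = 10x + u + 4 = 0 and ∂f/∂u = x + 10u + 3 = 0, so (x, u) = (-37/99, -26/99).
The Hessian has f_{xx} = 10, f_{uu} = 10, f_{xu} = 1, giving D = 99 > 0 with f_{xx} > 0, so the point is a local minimum.
f(-37/99, -26/99) = 580/99.

580/99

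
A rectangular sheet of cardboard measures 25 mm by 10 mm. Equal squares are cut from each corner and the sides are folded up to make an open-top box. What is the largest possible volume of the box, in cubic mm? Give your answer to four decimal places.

With cut size x, the volume is V(x) = x(25 − 2x)(10 − 2x) for 0 < x < 5.
V'(x) = 12x^2 − 140x + 250. Setting V'(x) = 0 gives x ≈ 2.2009 (the root in (0, 5)).
V''(x) = 24x − 140 is negative there, so this is the maximum; V ≈ 253.7920.

253.7920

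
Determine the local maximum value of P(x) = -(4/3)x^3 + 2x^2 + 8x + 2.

46/3

P'(x) = -4x^2 + 4x + 8. Setting P'(x) = 0 gives x ∈ {-1, 2}.
P''(x) = -8x + 4. P''(-1) = 12 > 0 ⇒ local minimum; P''(2) = -12 < 0 ⇒ local maximum.
So the local maximum value is P(2) = 46/3.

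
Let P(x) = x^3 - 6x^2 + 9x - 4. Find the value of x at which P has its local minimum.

3

P'(x) = 3x^2 - 12x + 9. Setting P'(x) = 0 gives x ∈ {1, 3}.
Second-derivative test with P''(x) = 6x - 12: P''(1) = -6 < 0 ⇒ local maximum; P''(3) = 6 > 0 ⇒ local minimum.
So the local minimum value is P(3) = -4.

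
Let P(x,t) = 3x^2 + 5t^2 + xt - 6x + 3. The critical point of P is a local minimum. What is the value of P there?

∂P/∂x = 6x + t - 6 = 0 and ∂P/∂t = x + 10t = 0, so (x, t) = (60/59, -6/59).
The Hessian has P_{xx} = 6, P_{tt} = 10, P_{xt} = 1, giving D = 59 > 0 with P_{xx} > 0, so the point is a local minimum.
P(60/59, -6/59) = -3/59.

-3/59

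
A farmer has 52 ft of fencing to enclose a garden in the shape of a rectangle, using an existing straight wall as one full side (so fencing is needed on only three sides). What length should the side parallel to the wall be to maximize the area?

Let the sides perpendicular to the wall have length x and the parallel side y, so 2x + y = 52 and the area is A = xy = x(52 − 2x).
A'(x) = 52 − 4x = 0 gives x = 13, and A''(x) = −4 < 0 confirms a maximum.
Then y = 52 − 2·13 = 26 and A = 338.

26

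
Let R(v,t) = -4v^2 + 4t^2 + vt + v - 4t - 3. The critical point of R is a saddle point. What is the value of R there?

∂R/∂v = -8v + t + 1 = 0 and ∂R/∂t = v + 8t - 4 = 0, so (v, t) = (12/65, 31/65).
The Hessian has R_{vv} = -8, R_{tt} = 8, R_{vt} = 1, giving D = -65 < 0, so the point is a saddle point.
R(12/65, 31/65) = -251/65.

-251/65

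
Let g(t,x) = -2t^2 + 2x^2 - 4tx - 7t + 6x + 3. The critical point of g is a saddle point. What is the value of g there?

∂g/∂t = -4t - 4x - 7 = 0 and ∂g/∂x = -4t + 4x + 6 = 0, so (t, x) = (-1/8, -13/8).
The Hessian has g_{tt} = -4, g_{xx} = 4, g_{tx} = -4, giving D = -32 < 0, so the point is a saddle point.
g(-1/8, -13/8) = -23/16.

-23/16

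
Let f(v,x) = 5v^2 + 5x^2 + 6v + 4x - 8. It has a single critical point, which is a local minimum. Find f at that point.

-53/5

∂f/∂v = 10v + 6 = 0 and ∂f/∂x = 10x + 4 = 0, so (v, x) = (-3/5, -2/5).
The Hessian has f_{vv} = 10, f_{xx} = 10, f_{vx} = 0, giving D = 100 > 0 with f_{vv} > 0, so the point is a local minimum.
f(-3/5, -2/5) = -53/5.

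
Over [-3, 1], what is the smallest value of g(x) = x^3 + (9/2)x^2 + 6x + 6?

3/2

The derivative is 3x^2 + 9x + 6, which vanishes at x = -2 and x = -1.
Candidates: g(-3) = 3/2, g(-2) = 4, g(-1) = 7/2, g(1) = 35/2.
Hence the absolute minimum is 3/2 at x = -3.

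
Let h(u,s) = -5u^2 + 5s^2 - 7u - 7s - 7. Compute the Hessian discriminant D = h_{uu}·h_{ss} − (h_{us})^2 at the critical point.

∂h/∂u = -10u - 7 = 0 and ∂h/∂s = 10s - 7 = 0, so (u, s) = (-7/10, 7/10).
The Hessian has h_{uu} = -10, h_{ss} = 10, h_{us} = 0, giving D = -100 < 0, so the point is a saddle point.
D = (-10)·(10) − (0)^2 = -100.

-100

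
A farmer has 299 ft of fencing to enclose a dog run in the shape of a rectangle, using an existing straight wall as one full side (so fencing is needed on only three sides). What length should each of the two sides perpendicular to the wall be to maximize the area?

Let the sides perpendicular to the wall have length x and the parallel side y, so 2x + y = 299 and the area is A = xy = x(299 − 2x).
A'(x) = 299 − 4x = 0 gives x = 299/4, and A''(x) = −4 < 0 confirms a maximum.
Then y = 299 − 2·299/4 = 299/2 and A = 89401/8.

299/4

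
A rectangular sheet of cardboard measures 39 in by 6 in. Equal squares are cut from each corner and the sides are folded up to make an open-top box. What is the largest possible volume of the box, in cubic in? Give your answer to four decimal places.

162.2803

With cut size x, the volume is V(x) = x(39 − 2x)(6 − 2x) for 0 < x < 3.
V'(x) = 12x^2 − 180x + 234. Setting V'(x) = 0 gives x ≈ 1.4378 (the root in (0, 3)).
V''(x) = 24x − 180 is negative there, so this is the maximum; V ≈ 162.2803.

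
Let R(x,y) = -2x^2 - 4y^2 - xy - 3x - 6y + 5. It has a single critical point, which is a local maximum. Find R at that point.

245/31

∂R/∂x = -4x - y - 3 = 0 and ∂R/∂y = -x - 8y - 6 = 0, so (x, y) = (-18/31, -21/31).
The Hessian has R_{xx} = -4, R_{yy} = -8, R_{xy} = -1, giving D = 31 > 0 with R_{xx} < 0, so the point is a local maximum.
R(-18/31, -21/31) = 245/31.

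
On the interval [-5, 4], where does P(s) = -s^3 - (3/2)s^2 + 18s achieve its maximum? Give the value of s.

Differentiating, P'(s) = -3s^2 - 3s + 18; which vanishes at s = -3 and s = 2.
Evaluating at the critical points and endpoints: P(-5) = -5/2, P(-3) = -81/2, P(2) = 22, P(4) = -16.
The maximum over the interval is 22, attained at s = 2.

2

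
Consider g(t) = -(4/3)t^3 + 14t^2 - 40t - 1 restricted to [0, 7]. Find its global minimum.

Differentiating, g'(t) = -4t^2 + 28t - 40; which vanishes at t = 2 and t = 5.
Evaluating at the critical points and endpoints: g(0) = -1; g(2) = -107/3; g(5) = -53/3; g(7) = -157/3.
Hence the absolute minimum is -157/3 at t = 7.

-157/3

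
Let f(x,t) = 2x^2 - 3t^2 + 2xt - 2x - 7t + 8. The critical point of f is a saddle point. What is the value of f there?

∂f/∂x = 4x + 2t - 2 = 0 and ∂f/∂t = 2x - 6t - 7 = 0, so (x, t) = (13/14, -6/7).
The Hessian has f_{xx} = 4, f_{tt} = -6, f_{xt} = 2, giving D = -28 < 0, so the point is a saddle point.
f(13/14, -6/7) = 141/14.

141/14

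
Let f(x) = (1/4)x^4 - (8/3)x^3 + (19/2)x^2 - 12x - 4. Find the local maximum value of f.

-25/4

f'(x) = x^3 - 8x^2 + 19x - 12 = 0 at x = 1, 3, 4.
f''(x) = 3x^2 - 16x + 19. f''(1) = 6 > 0 ⇒ local minimum; f''(3) = -2 < 0 ⇒ local maximum; f''(4) = 3 > 0 ⇒ local minimum.
Thus f has its local maximum at x = 3, with value -25/4.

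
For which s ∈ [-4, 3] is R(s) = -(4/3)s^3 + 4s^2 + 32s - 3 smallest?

-2

Differentiating, R'(s) = -4s^2 + 8s + 32; whose only zero in [-4, 3] is s = -2.
Evaluating at the critical points and endpoints: R(-4) = 55/3; R(-2) = -121/3; R(3) = 93.
So the minimum is R(-2) = -121/3.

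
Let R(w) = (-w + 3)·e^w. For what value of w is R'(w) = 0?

2

R'(w) = (-1)·e^w + (-w + 3)·1·e^w = (-w + 2)·e^w. Since e^w > 0, the only critical point is w = 2.
R''(2) has the same sign as -1 < 0, so this is a local maximum.
R(2) = (1)·e^(2) ≈ 7.3891.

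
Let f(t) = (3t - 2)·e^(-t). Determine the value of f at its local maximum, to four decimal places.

0.5666

f'(t) = 3·e^(-t) + (3t - 2)·(-1)·e^(-t) = (-3t + 5)·e^(-t). Since e^(-t) > 0, the only critical point is t = 5/3.
f''(5/3) has the same sign as -3 < 0, so this is a local maximum.
f(5/3) = (3)·e^(-5/3) ≈ 0.5666.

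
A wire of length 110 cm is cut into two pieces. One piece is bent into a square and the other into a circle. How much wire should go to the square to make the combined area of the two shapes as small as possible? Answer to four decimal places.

61.6109

Let x be the length used for the square. Square side x/4; circle radius (110−x)/(2π).
A(x) = (x/4)² + π·((110−x)/(2π))² = x²/16 + (110−x)²/(4π) for 0 ≤ x ≤ 110. A'(x) = x/8 − (110−x)/(2π) = 0 gives x = 4·110/(π+4) ≈ 61.6109.
A'' = 1/8 + 1/(2π) > 0, so this gives the minimum combined area; x ≈ 61.6109 cm to the square.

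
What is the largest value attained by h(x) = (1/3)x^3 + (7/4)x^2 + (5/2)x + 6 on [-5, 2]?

h'(x) = x^2 + (7/2)x + 5/2, which vanishes at x = -5/2 and x = -1.
Candidates: h(-5) = -53/12,  h(-5/2) = 263/48,  h(-1) = 59/12,  h(2) = 62/3.
The maximum over the interval is 62/3, attained at x = 2.

62/3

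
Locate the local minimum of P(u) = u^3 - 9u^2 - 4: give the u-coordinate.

6

P'(u) = 3u^2 - 18u = 0 at u = 0, 6.
P''(u) = 6u - 18. P''(0) = -18 < 0 ⇒ local maximum; P''(6) = 18 > 0 ⇒ local minimum.
The local minimum is P(6) = -112.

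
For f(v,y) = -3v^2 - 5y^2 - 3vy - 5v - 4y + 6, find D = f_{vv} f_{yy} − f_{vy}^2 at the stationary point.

∂f/∂v = -6v - 3y - 5 = 0 and ∂f/∂y = -3v - 10y - 4 = 0, so (v, y) = (-38/51, -3/17).
The Hessian has f_{vv} = -6, f_{yy} = -10, f_{vy} = -3, giving D = 51 > 0 with f_{vv} < 0, so the point is a local maximum.
D = (-6)·(-10) − (-3)^2 = 51.

51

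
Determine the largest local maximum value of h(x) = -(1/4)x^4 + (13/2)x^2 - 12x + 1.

89

Critical points: h'(x) = -x^3 + 13x - 12 vanishes at x = -4, 1, 3.
Second-derivative test with h''(x) = -3x^2 + 13: h''(-4) = -35 < 0 ⇒ local maximum; h''(1) = 10 > 0 ⇒ local minimum; h''(3) = -14 < 0 ⇒ local maximum.
The largest local maximum is h(-4) = 89.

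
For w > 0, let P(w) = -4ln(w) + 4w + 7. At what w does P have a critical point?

1

P'(w) = -4/w + 4 = 0 gives w = 1.
P''(w) = 4/w², which is positive for w > 0, so this is a local minimum.
P(1) = -4·ln(1) + 4 + 7 ≈ 11.0000.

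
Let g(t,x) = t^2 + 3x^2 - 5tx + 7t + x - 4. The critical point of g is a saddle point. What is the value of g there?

∂g/∂t = 2t - 5x + 7 = 0 and ∂g/∂x = -5t + 6x + 1 = 0, so (t, x) = (47/13, 37/13).
The Hessian has g_{tt} = 2, g_{xx} = 6, g_{tx} = -5, giving D = -13 < 0, so the point is a saddle point.
g(47/13, 37/13) = 131/13.

131/13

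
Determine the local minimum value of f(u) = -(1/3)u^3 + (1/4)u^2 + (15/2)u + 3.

-431/48

Critical points: f'(u) = -u^2 + (1/2)u + 15/2 vanishes at u = -5/2, 3.
Since f''(u) = -2u + 1/2, we get f''(-5/2) = 11/2 > 0 ⇒ local minimum; f''(3) = -11/2 < 0 ⇒ local maximum.
Thus f has its local minimum at u = -5/2, with value -431/48.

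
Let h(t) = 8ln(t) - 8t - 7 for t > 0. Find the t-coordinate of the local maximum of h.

1

h'(t) = 8/t − 8 = 0 gives t = 1.
h''(t) = -8/t², which is negative for t > 0, so this is a local maximum.
h(1) = 8·ln(1) - 8 - 7 ≈ -15.0000.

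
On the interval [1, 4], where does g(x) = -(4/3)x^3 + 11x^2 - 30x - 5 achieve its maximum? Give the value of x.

1

Differentiating, g'(x) = -4x^2 + 22x - 30; which vanishes at x = 5/2 and x = 3.
Evaluating at the critical points and endpoints: g(1) = -76/3; g(5/2) = -385/12; g(3) = -32; g(4) = -103/3.
The maximum over the interval is -76/3, attained at x = 1.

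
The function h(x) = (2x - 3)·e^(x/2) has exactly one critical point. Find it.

-1/2

Differentiating with the product rule gives h'(x) = (x + 1/2)·e^(x/2). Since e^(x/2) > 0, the only critical point is x = -1/2.
h''(-1/2) has the same sign as 1 > 0, so this is a local minimum.
h(-1/2) = (-4)·e^(-1/4) ≈ -3.1152.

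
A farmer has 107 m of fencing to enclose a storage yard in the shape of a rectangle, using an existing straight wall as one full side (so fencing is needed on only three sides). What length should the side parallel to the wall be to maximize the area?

Let the sides perpendicular to the wall have length x and the parallel side y, so 2x + y = 107 and the area is A = xy = x(107 − 2x).
A'(x) = 107 − 4x = 0 gives x = 107/4, and A''(x) = −4 < 0 confirms a maximum.
Then y = 107 − 2·107/4 = 107/2 and A = 11449/8.

107/2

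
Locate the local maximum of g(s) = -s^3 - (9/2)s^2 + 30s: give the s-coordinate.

g'(s) = -3s^2 - 9s + 30. Setting g'(s) = 0 gives s ∈ {-5, 2}.
Since g''(s) = -6s - 9, we get g''(-5) = 21 > 0 ⇒ local minimum; g''(2) = -21 < 0 ⇒ local maximum.
So the local maximum value is g(2) = 34.

2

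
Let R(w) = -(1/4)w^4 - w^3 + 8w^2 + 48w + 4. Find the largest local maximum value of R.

R'(w) = -w^3 - 3w^2 + 16w + 48 = 0 at w = -4, -3, 4.
R''(w) = -3w^2 - 6w + 16. R''(-4) = -8 < 0 ⇒ local maximum; R''(-3) = 7 > 0 ⇒ local minimum; R''(4) = -56 < 0 ⇒ local maximum.
The largest local maximum is R(4) = 196.

196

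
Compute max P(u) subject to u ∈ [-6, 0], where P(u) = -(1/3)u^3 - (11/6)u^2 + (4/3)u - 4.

-4

The derivative is -u^2 - (11/3)u + 4/3, whose only zero in [-6, 0] is u = -4.
Candidates: P(-6) = -6; P(-4) = -52/3; P(0) = -4.
So the maximum is P(0) = -4.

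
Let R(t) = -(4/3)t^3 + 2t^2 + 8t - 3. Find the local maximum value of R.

Critical points: R'(t) = -4t^2 + 4t + 8 vanishes at t = -1, 2.
Since R''(t) = -8t + 4, we get R''(-1) = 12 > 0 ⇒ local minimum; R''(2) = -12 < 0 ⇒ local maximum.
Thus R has its local maximum at t = 2, with value 31/3.

31/3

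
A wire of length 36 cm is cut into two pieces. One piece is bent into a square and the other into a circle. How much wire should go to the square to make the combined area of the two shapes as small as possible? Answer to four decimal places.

Let x be the length used for the square. Square side x/4; circle radius (36−x)/(2π).
A(x) = (x/4)² + π·((36−x)/(2π))² = x²/16 + (36−x)²/(4π) for 0 ≤ x ≤ 36. A'(x) = x/8 − (36−x)/(2π) = 0 gives x = 4·36/(π+4) ≈ 20.1636.
A'' = 1/8 + 1/(2π) > 0, so this gives the minimum combined area; x ≈ 20.1636 cm to the square.

20.1636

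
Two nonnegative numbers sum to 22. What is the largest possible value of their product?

121

With x + y = 22, the product is P(x) = x(22 − x).
P'(x) = 22 − 2x = 0 gives x = 11; P'' = −2 < 0, so this is the maximum.
P = 11·11 = 121.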